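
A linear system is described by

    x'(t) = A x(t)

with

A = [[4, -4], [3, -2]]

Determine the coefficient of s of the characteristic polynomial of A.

For a 2×2 matrix, det(sI - A) = s^2 - (tr A)s + det A.
tr A = 2, det A = 4.
So p(s) = s^2 - 2s + 4.
The coefficient of s is -2.

-2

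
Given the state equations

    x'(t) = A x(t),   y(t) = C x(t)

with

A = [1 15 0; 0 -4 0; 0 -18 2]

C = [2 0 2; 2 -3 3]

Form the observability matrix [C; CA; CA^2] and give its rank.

CA = [[2, -6, 4], [2, -12, 6]]
CA^2 = [[2, -18, 8], [2, -30, 12]]
Observability matrix O = [C; CA; CA^2] = [[2, 0, 2], [2, -3, 3], [2, -6, 4], [2, -12, 6], [2, -18, 8], [2, -30, 12]]
The columns c1, c2, c3 of O are linearly dependent: -3·c1 + c2 + 3·c3 = 0 (check each entry), so rank(O) ≤ 2.
The 2×2 minor from rows 1, 2, columns 1, 2 is 2·(-3) - 0·2 = -6 - 0 = -6 ≠ 0, so rank(O) = 2.
rank(O) = 2 < n = 3, so the pair (A, C) is not completely observable.

2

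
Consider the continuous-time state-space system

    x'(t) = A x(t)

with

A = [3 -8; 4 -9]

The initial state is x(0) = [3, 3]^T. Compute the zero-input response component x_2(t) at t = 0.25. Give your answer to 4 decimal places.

det(sI - A) = s^2 - (tr A)s + det A, with tr A = 3 + (-9) = -6 and det A = 3·(-9) - (-8)·4 = -27 - (-32) = 5.
So p(s) = det(sI - A) = s^2 + 6s + 5.
Factor s^2 + 6s + 5: two numbers with sum -6 and product 5 are -1 and -5, so s^2 + 6s + 5 = (s + 1)(s + 5).
Hence p(s) = (s + 1) (s + 5), with roots -5, -1.
The eigenvalues -5, -1 are distinct and real, so A is diagonalisable and x(t) = e^{At} x(0) = V diag(e^{λ_i t}) V^{-1} x(0), where the columns of V are the eigenvectors.
λ = -5: A - (-5)I = [[8, -8], [4, -4]]. Row 1 gives 8·v1 + (-8)·v2 = 0, so take v_1 = [-1, -1]^T.
λ = -1: A - (-1)I = [[4, -8], [4, -8]]. Row 1 gives 4·v1 + (-8)·v2 = 0, so take v_2 = [2, 1]^T.
V = [v_1 v_2] = [[-1, 2], [-1, 1]] has det V = 1, so V^{-1} = adj(V)/det V = [[1, -2], [1, -1]].
Modal coordinates z(0) = V^{-1} x(0): 1·3 + (-2)·3 = -3; 1·3 + (-1)·3 = 0; so z(0) = [-3, 0]^T.
x_2(t) = Σ_i (v_i)_2 · z_i(0) · e^{λ_i t} (row 2 of V times the modal terms).
x_2(0.25) = (-1)·(-3)·e^{-5·0.25} + 1·0·e^{-1·0.25} = 3·0.286505 + 0·0.778801 = 0.8595.

0.8595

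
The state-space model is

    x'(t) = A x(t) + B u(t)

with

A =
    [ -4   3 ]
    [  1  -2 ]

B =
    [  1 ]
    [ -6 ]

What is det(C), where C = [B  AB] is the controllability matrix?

-119

AB = [[-22], [13]]
Controllability matrix C = [B  AB] = [[1, -22], [-6, 13]]
det(C) = 1·13 - (-22)·(-6) = 13 - 132 = -119
Since det(C) ≠ 0, rank(C) = 2 and the system is completely controllable.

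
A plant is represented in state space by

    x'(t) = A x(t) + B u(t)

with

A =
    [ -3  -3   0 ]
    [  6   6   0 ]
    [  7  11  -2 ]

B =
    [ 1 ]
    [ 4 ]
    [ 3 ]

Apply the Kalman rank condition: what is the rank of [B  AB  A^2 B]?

2

AB = [[-15], [30], [45]]
A^2B = [[-45], [90], [135]]
Controllability matrix C = [B  AB  A^2B] = [[1, -15, -45], [4, 30, 90], [3, 45, 135]]
The rows r1, r2, r3 of C are linearly dependent: r1 - r2 + r3 = 0 (check each entry), so rank(C) ≤ 2.
The 2×2 minor from rows 1, 2, columns 1, 2 is 1·30 - (-15)·4 = 30 - (-60) = 90 ≠ 0, so rank(C) = 2.
rank(C) = 2 < n = 3, so the pair (A, B) is not completely controllable.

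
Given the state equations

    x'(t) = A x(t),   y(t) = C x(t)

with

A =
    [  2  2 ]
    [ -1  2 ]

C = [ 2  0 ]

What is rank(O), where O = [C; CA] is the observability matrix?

2

CA = [[4, 4]]
Observability matrix O = [C; CA] = [[2, 0], [4, 4]]
det(O) = 2·4 - 0·4 = 8 - 0 = 8 ≠ 0, so rank(O) = 2.
rank(O) = 2 = n, so the pair (A, C) is completely observable.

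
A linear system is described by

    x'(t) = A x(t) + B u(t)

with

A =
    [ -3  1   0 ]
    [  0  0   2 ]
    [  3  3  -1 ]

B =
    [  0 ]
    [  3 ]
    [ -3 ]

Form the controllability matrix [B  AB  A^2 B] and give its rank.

3

AB = [[3], [-6], [12]]
A^2B = [[-15], [24], [-21]]
Controllability matrix C = [B  AB  A^2B] = [[0, 3, -15], [3, -6, 24], [-3, 12, -21]]
det(C) = 0·((-6)·(-21) - 24·12) - 3·(3·(-21) - 24·(-3)) + (-15)·(3·12 - (-6)·(-3)) = 0·(-162) - 3·9 + (-15)·18 = -297 ≠ 0, so rank(C) = 3.
rank(C) = 3 = n, so the pair (A, B) is completely controllable.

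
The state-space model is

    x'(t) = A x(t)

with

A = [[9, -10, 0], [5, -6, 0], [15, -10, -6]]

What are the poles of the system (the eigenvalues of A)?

det(sI - A) = s^3 - (tr A)s^2 + (M11 + M22 + M33)s - det A, where Mii is the 2×2 principal minor of A obtained by deleting row i and column i.
tr A = 9 + (-6) + (-6) = -3; M11 = (-6)·(-6) - 0·(-10) = 36 - 0 = 36; M22 = 9·(-6) - 0·15 = -54 - 0 = -54; M33 = 9·(-6) - (-10)·5 = -54 - (-50) = -4; sum of minors = -22.
det A = 9·((-6)·(-6) - 0·(-10)) - (-10)·(5·(-6) - 0·15) + 0·(5·(-10) - (-6)·15) = 9·36 - (-10)·(-30) + 0·40 = 24.
So p(s) = det(sI - A) = s^3 + 3s^2 - 22s - 24.
Rational-root test: any integer root divides -24. Testing small divisors, s = -1 works: p(-1) = -1 + 3 + 22 + (-24) = 0, so (s + 1) is a factor.
Dividing, p(s) = (s + 1)(s^2 + 2s - 24).
Factor s^2 + 2s - 24: two numbers with sum -2 and product -24 are 4 and -6, so s^2 + 2s - 24 = (s - 4)(s + 6).
Hence p(s) = (s - 4) (s + 1) (s + 6), with roots -6, -1, 4.
At least one eigenvalue has non-negative real part, so the system is not asymptotically stable.

-6, -1, 4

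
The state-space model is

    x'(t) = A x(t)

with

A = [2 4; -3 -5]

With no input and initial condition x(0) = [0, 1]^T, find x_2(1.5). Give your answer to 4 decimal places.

-0.4702

det(sI - A) = s^2 - (tr A)s + det A, with tr A = 2 + (-5) = -3 and det A = 2·(-5) - 4·(-3) = -10 - (-12) = 2.
So p(s) = det(sI - A) = s^2 + 3s + 2.
Factor s^2 + 3s + 2: two numbers with sum -3 and product 2 are -1 and -2, so s^2 + 3s + 2 = (s + 1)(s + 2).
Hence p(s) = (s + 1) (s + 2), with roots -2, -1.
The eigenvalues -2, -1 are distinct and real, so A is diagonalisable and x(t) = e^{At} x(0) = V diag(e^{λ_i t}) V^{-1} x(0), where the columns of V are the eigenvectors.
λ = -2: A - (-2)I = [[4, 4], [-3, -3]]. Row 1 gives 4·v1 + 4·v2 = 0, so take v_1 = [1, -1]^T.
λ = -1: A - (-1)I = [[3, 4], [-3, -4]]. Row 1 gives 3·v1 + 4·v2 = 0, so take v_2 = [-4, 3]^T.
V = [v_1 v_2] = [[1, -4], [-1, 3]] has det V = -1, so V^{-1} = adj(V)/det V = [[-3, -4], [-1, -1]].
Modal coordinates z(0) = V^{-1} x(0): (-3)·0 + (-4)·1 = -4; (-1)·0 + (-1)·1 = -1; so z(0) = [-4, -1]^T.
x_2(t) = Σ_i (v_i)_2 · z_i(0) · e^{λ_i t} (row 2 of V times the modal terms).
x_2(1.5) = (-1)·(-4)·e^{-2·1.5} + 3·(-1)·e^{-1·1.5} = 4·0.049787 + (-3)·0.223130 = -0.4702.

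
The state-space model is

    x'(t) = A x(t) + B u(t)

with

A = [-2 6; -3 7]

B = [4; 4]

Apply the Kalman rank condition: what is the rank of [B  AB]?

1

AB = [[16], [16]]
Controllability matrix C = [B  AB] = [[4, 16], [4, 16]]
Every column of C is a scalar multiple of column 1 = [4, 4] (multipliers 1, 4), so the columns span a one-dimensional space.
C ≠ 0, hence rank(C) = 1.
rank(C) = 1 < n = 2, so the pair (A, B) is not completely controllable.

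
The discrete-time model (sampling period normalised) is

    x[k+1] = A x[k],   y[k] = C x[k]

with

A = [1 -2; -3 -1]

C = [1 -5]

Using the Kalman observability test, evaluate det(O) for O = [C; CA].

83

CA = [[16, 3]]
Observability matrix O = [C; CA] = [[1, -5], [16, 3]]
det(O) = 1·3 - (-5)·16 = 3 - (-80) = 83
Since det(O) ≠ 0, rank(O) = 2 and the system is completely observable.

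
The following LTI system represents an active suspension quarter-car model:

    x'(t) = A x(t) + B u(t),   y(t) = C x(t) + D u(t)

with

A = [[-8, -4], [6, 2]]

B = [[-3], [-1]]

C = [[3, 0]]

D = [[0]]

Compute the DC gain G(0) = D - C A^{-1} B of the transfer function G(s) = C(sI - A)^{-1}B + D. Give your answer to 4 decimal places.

G(0) = C(-A)^{-1}B + D = -C A^{-1} B + D.
det A = 8, so A^{-1} = (1/8)·adj(A) = [[1/4, 1/2], [-3/4, -1]]
A^{-1} B = [-5/4, 13/4]^T
C A^{-1} B = -15/4
G(0) = D - C A^{-1} B = 0 - (-15/4) = 15/4 ≈ 3.7500

3.7500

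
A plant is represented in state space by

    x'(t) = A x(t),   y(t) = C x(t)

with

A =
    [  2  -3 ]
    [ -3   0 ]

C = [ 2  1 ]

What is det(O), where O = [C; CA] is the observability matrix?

CA = [[1, -6]]
Observability matrix O = [C; CA] = [[2, 1], [1, -6]]
det(O) = 2·(-6) - 1·1 = -12 - 1 = -13
Since det(O) ≠ 0, rank(O) = 2 and the system is completely observable.

-13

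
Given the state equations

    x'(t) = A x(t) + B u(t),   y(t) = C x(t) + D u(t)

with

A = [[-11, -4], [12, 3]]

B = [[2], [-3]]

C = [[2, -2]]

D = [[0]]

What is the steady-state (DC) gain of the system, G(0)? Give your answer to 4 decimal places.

G(0) = C(-A)^{-1}B + D = -C A^{-1} B + D.
det A = 15, so A^{-1} = (1/15)·adj(A) = [[1/5, 4/15], [-4/5, -11/15]]
A^{-1} B = [-2/5, 3/5]^T
C A^{-1} B = -2
G(0) = D - C A^{-1} B = 0 - (-2) = 2

2.0000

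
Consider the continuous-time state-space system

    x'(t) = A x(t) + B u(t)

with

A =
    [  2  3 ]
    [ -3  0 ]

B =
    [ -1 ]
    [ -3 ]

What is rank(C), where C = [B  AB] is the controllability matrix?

2

AB = [[-11], [3]]
Controllability matrix C = [B  AB] = [[-1, -11], [-3, 3]]
det(C) = (-1)·3 - (-11)·(-3) = -3 - 33 = -36 ≠ 0, so rank(C) = 2.
rank(C) = 2 = n, so the pair (A, B) is completely controllable.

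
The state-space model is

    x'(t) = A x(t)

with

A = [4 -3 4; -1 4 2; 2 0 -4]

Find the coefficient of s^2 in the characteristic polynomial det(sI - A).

-4

Expand det(sI - A) for the 3×3 matrix.
p(s) = s^3 - 4s^2 - 27s + 96.
(Check: constant term = det(-A) = (-1)^3 det A = 96; coefficient of s^2 = -tr A = -4.)
The coefficient of s^2 is -4.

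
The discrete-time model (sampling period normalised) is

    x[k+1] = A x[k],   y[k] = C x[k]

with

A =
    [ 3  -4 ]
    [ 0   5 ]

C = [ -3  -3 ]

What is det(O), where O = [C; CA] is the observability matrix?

-18

CA = [[-9, -3]]
Observability matrix O = [C; CA] = [[-3, -3], [-9, -3]]
det(O) = (-3)·(-3) - (-3)·(-9) = 9 - 27 = -18
Since det(O) ≠ 0, rank(O) = 2 and the system is completely observable.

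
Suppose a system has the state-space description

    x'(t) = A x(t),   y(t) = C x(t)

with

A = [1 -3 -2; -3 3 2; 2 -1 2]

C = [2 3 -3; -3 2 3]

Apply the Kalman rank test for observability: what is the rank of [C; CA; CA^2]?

3

CA = [[-13, 6, -4], [-3, 12, 16]]
CA^2 = [[-39, 61, 30], [-7, 29, 62]]
Observability matrix O = [C; CA; CA^2] = [[2, 3, -3], [-3, 2, 3], [-13, 6, -4], [-3, 12, 16], [-39, 61, 30], [-7, 29, 62]]
Take the 3×3 submatrix of O formed by rows 1, 2, 3: [[2, 3, -3], [-3, 2, 3], [-13, 6, -4]]. Its determinant is 2·(2·(-4) - 3·6) - 3·((-3)·(-4) - 3·(-13)) + (-3)·((-3)·6 - 2·(-13)) = 2·(-26) - 3·51 + (-3)·8 = -229 ≠ 0.
So rank(O) ≥ 3; since O has 3 columns, rank(O) = 3.
rank(O) = 3 = n, so the pair (A, C) is completely observable.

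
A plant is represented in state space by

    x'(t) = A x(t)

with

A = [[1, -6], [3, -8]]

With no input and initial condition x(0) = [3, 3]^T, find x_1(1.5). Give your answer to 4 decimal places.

det(sI - A) = s^2 - (tr A)s + det A, with tr A = 1 + (-8) = -7 and det A = 1·(-8) - (-6)·3 = -8 - (-18) = 10.
So p(s) = det(sI - A) = s^2 + 7s + 10.
Factor s^2 + 7s + 10: two numbers with sum -7 and product 10 are -2 and -5, so s^2 + 7s + 10 = (s + 2)(s + 5).
Hence p(s) = (s + 2) (s + 5), with roots -5, -2.
The eigenvalues -5, -2 are distinct and real, so A is diagonalisable and x(t) = e^{At} x(0) = V diag(e^{λ_i t}) V^{-1} x(0), where the columns of V are the eigenvectors.
λ = -5: A - (-5)I = [[6, -6], [3, -3]]. Row 1 gives 6·v1 + (-6)·v2 = 0, so take v_1 = [-1, -1]^T.
λ = -2: A - (-2)I = [[3, -6], [3, -6]]. Row 1 gives 3·v1 + (-6)·v2 = 0, so take v_2 = [2, 1]^T.
V = [v_1 v_2] = [[-1, 2], [-1, 1]] has det V = 1, so V^{-1} = adj(V)/det V = [[1, -2], [1, -1]].
Modal coordinates z(0) = V^{-1} x(0): 1·3 + (-2)·3 = -3; 1·3 + (-1)·3 = 0; so z(0) = [-3, 0]^T.
x_1(t) = Σ_i (v_i)_1 · z_i(0) · e^{λ_i t} (row 1 of V times the modal terms).
x_1(1.5) = (-1)·(-3)·e^{-5·1.5} + 2·0·e^{-2·1.5} = 3·0.000553 + 0·0.049787 = 0.0017.

0.0017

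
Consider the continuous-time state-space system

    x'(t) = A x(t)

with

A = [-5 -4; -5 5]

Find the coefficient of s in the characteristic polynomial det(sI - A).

For a 2×2 matrix, det(sI - A) = s^2 - (tr A)s + det A.
tr A = 0, det A = -45.
So p(s) = s^2 - 45.
The coefficient of s is 0.

0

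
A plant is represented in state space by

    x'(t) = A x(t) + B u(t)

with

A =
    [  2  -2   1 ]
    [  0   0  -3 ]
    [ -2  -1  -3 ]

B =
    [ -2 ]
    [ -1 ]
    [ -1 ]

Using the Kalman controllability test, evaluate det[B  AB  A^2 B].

AB = [[-3], [3], [8]]
A^2B = [[-4], [-24], [-21]]
Controllability matrix C = [B  AB  A^2B] = [[-2, -3, -4], [-1, 3, -24], [-1, 8, -21]]
Expanding along the first row, det(C) = (-2)·(3·(-21) - (-24)·8) - (-3)·((-1)·(-21) - (-24)·(-1)) + (-4)·((-1)·8 - 3·(-1)) = (-2)·129 - (-3)·(-3) + (-4)·(-5) = -247
Since det(C) ≠ 0, rank(C) = 3 and the system is completely controllable.

-247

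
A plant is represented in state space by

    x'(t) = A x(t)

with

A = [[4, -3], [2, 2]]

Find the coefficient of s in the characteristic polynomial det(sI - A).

For a 2×2 matrix, det(sI - A) = s^2 - (tr A)s + det A.
tr A = 6, det A = 14.
So p(s) = s^2 - 6s + 14.
The coefficient of s is -6.

-6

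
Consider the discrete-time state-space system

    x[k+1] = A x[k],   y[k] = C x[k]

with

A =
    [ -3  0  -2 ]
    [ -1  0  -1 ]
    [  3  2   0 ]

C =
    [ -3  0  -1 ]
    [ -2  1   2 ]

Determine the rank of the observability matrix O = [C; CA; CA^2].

CA = [[6, -2, 6], [11, 4, 3]]
CA^2 = [[2, 12, -10], [-28, 6, -26]]
Observability matrix O = [C; CA; CA^2] = [[-3, 0, -1], [-2, 1, 2], [6, -2, 6], [11, 4, 3], [2, 12, -10], [-28, 6, -26]]
Take the 3×3 submatrix of O formed by rows 1, 2, 3: [[-3, 0, -1], [-2, 1, 2], [6, -2, 6]]. Its determinant is (-3)·(1·6 - 2·(-2)) - 0·((-2)·6 - 2·6) + (-1)·((-2)·(-2) - 1·6) = (-3)·10 - 0·(-24) + (-1)·(-2) = -28 ≠ 0.
So rank(O) ≥ 3; since O has 3 columns, rank(O) = 3.
rank(O) = 3 = n, so the pair (A, C) is completely observable.

3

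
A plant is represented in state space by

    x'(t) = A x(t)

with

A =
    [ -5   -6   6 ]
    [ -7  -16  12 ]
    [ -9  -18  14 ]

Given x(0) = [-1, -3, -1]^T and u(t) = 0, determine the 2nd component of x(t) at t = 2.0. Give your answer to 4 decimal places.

det(sI - A) = s^3 - (tr A)s^2 + (M11 + M22 + M33)s - det A, where Mii is the 2×2 principal minor of A obtained by deleting row i and column i.
tr A = (-5) + (-16) + 14 = -7; M11 = (-16)·14 - 12·(-18) = -224 - (-216) = -8; M22 = (-5)·14 - 6·(-9) = -70 - (-54) = -16; M33 = (-5)·(-16) - (-6)·(-7) = 80 - 42 = 38; sum of minors = 14.
det A = (-5)·((-16)·14 - 12·(-18)) - (-6)·((-7)·14 - 12·(-9)) + 6·((-7)·(-18) - (-16)·(-9)) = (-5)·(-8) - (-6)·10 + 6·(-18) = -8.
So p(s) = det(sI - A) = s^3 + 7s^2 + 14s + 8.
Rational-root test: any integer root divides 8. Testing small divisors, s = -1 works: p(-1) = -1 + 7 + (-14) + 8 = 0, so (s + 1) is a factor.
Dividing, p(s) = (s + 1)(s^2 + 6s + 8).
Factor s^2 + 6s + 8: two numbers with sum -6 and product 8 are -2 and -4, so s^2 + 6s + 8 = (s + 2)(s + 4).
Hence p(s) = (s + 1) (s + 2) (s + 4), with roots -4, -2, -1.
The eigenvalues -4, -2, -1 are distinct and real, so A is diagonalisable and x(t) = e^{At} x(0) = V diag(e^{λ_i t}) V^{-1} x(0), where the columns of V are the eigenvectors.
λ = -4: A - (-4)I = [[-1, -6, 6], [-7, -12, 12], [-9, -18, 18]]. v must be orthogonal to every row; (row 1) × (row 2) = [0, -30, -30], so take v_1 = [0, 1, 1]^T.
λ = -2: A - (-2)I = [[-3, -6, 6], [-7, -14, 12], [-9, -18, 16]]. v must be orthogonal to every row; (row 1) × (row 2) = [12, -6, 0], so take v_2 = [-2, 1, 0]^T.
λ = -1: A - (-1)I = [[-4, -6, 6], [-7, -15, 12], [-9, -18, 15]]. v must be orthogonal to every row; (row 1) × (row 2) = [18, 6, 18], so take v_3 = [-3, -1, -3]^T.
V = [v_1 v_2 v_3] = [[0, -2, -3], [1, 1, -1], [1, 0, -3]] has det V = -1, so V^{-1} = adj(V)/det V = [[3, 6, -5], [-2, -3, 3], [1, 2, -2]].
Modal coordinates z(0) = V^{-1} x(0): 3·(-1) + 6·(-3) + (-5)·(-1) = -16; (-2)·(-1) + (-3)·(-3) + 3·(-1) = 8; 1·(-1) + 2·(-3) + (-2)·(-1) = -5; so z(0) = [-16, 8, -5]^T.
x_2(t) = Σ_i (v_i)_2 · z_i(0) · e^{λ_i t} (row 2 of V times the modal terms).
x_2(2.0) = 1·(-16)·e^{-4·2.0} + 1·8·e^{-2·2.0} + (-1)·(-5)·e^{-1·2.0} = (-16)·0.000335 + 8·0.018316 + 5·0.135335 = 0.8178.

0.8178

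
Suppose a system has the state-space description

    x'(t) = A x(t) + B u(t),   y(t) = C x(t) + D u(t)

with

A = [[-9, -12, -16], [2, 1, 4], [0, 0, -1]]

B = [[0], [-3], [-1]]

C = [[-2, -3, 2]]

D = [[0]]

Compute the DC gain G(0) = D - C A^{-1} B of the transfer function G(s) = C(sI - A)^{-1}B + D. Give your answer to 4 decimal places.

G(0) = C(-A)^{-1}B + D = -C A^{-1} B + D.
det A = -15, so A^{-1} = (1/-15)·adj(A) = [[1/15, 4/5, 32/15], [-2/15, -3/5, -4/15], [0, 0, -1]]
A^{-1} B = [-68/15, 31/15, 1]^T
C A^{-1} B = 73/15
G(0) = D - C A^{-1} B = 0 - (73/15) = -73/15 ≈ -4.8667

-4.8667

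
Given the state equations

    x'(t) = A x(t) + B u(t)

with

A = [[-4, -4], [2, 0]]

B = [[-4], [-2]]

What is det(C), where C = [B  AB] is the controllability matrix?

80

AB = [[24], [-8]]
Controllability matrix C = [B  AB] = [[-4, 24], [-2, -8]]
det(C) = (-4)·(-8) - 24·(-2) = 32 - (-48) = 80
Since det(C) ≠ 0, rank(C) = 2 and the system is completely controllable.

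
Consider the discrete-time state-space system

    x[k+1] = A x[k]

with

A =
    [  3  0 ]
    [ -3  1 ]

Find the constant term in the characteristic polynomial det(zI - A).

For a 2×2 matrix, det(zI - A) = z^2 - (tr A)z + det A.
tr A = 4, det A = 3.
So p(z) = z^2 - 4z + 3.
The constant term is 3.

3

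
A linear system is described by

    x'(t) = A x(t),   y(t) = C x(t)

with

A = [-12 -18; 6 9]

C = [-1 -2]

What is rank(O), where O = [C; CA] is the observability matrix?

1

CA = [[0, 0]]
Observability matrix O = [C; CA] = [[-1, -2], [0, 0]]
Every row of O is a scalar multiple of row 1 = [-1, -2] (multipliers 1, 0), so the rows span a one-dimensional space.
O ≠ 0, hence rank(O) = 1.
rank(O) = 1 < n = 2, so the pair (A, C) is not completely observable.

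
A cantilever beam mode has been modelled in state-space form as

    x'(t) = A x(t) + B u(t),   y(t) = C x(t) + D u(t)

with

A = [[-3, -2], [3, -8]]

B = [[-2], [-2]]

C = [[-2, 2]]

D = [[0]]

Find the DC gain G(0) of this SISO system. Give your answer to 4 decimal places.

G(0) = C(-A)^{-1}B + D = -C A^{-1} B + D.
det A = 30, so A^{-1} = (1/30)·adj(A) = [[-4/15, 1/15], [-1/10, -1/10]]
A^{-1} B = [2/5, 2/5]^T
C A^{-1} B = 0
G(0) = D - C A^{-1} B = 0 - (0) = 0

0.0000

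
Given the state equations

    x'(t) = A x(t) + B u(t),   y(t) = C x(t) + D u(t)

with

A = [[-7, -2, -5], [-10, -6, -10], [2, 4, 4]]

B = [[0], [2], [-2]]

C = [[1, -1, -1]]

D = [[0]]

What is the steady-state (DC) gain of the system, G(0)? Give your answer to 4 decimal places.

G(0) = C(-A)^{-1}B + D = -C A^{-1} B + D.
det A = -12, so A^{-1} = (1/-12)·adj(A) = [[-4/3, 1, 5/6], [-5/3, 3/2, 5/3], [7/3, -2, -11/6]]
A^{-1} B = [1/3, -1/3, -1/3]^T
C A^{-1} B = 1
G(0) = D - C A^{-1} B = 0 - (1) = -1

-1.0000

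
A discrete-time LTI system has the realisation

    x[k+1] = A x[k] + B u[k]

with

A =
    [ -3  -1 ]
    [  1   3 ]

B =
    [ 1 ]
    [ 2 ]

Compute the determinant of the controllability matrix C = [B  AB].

17

AB = [[-5], [7]]
Controllability matrix C = [B  AB] = [[1, -5], [2, 7]]
det(C) = 1·7 - (-5)·2 = 7 - (-10) = 17
Since det(C) ≠ 0, rank(C) = 2 and the system is completely controllable.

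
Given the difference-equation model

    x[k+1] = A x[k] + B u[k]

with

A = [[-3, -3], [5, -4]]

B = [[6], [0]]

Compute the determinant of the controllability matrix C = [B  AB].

180

AB = [[-18], [30]]
Controllability matrix C = [B  AB] = [[6, -18], [0, 30]]
det(C) = 6·30 - (-18)·0 = 180 - 0 = 180
Since det(C) ≠ 0, rank(C) = 2 and the system is completely controllable.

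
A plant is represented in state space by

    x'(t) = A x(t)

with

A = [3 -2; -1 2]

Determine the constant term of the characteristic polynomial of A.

For a 2×2 matrix, det(sI - A) = s^2 - (tr A)s + det A.
tr A = 5, det A = 4.
So p(s) = s^2 - 5s + 4.
The constant term is 4.

4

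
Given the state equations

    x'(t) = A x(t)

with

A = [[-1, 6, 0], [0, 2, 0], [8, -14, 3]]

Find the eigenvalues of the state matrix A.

det(sI - A) = s^3 - (tr A)s^2 + (M11 + M22 + M33)s - det A, where Mii is the 2×2 principal minor of A obtained by deleting row i and column i.
tr A = (-1) + 2 + 3 = 4; M11 = 2·3 - 0·(-14) = 6 - 0 = 6; M22 = (-1)·3 - 0·8 = -3 - 0 = -3; M33 = (-1)·2 - 6·0 = -2 - 0 = -2; sum of minors = 1.
det A = (-1)·(2·3 - 0·(-14)) - 6·(0·3 - 0·8) + 0·(0·(-14) - 2·8) = (-1)·6 - 6·0 + 0·(-16) = -6.
So p(s) = det(sI - A) = s^3 - 4s^2 + s + 6.
Rational-root test: any integer root divides 6. Testing small divisors, s = -1 works: p(-1) = -1 + (-4) + (-1) + 6 = 0, so (s + 1) is a factor.
Dividing, p(s) = (s + 1)(s^2 - 5s + 6).
Factor s^2 - 5s + 6: two numbers with sum 5 and product 6 are 3 and 2, so s^2 - 5s + 6 = (s - 3)(s - 2).
Hence p(s) = (s - 3) (s - 2) (s + 1), with roots -1, 2, 3.
At least one eigenvalue has non-negative real part, so the system is not asymptotically stable.

-1, 2, 3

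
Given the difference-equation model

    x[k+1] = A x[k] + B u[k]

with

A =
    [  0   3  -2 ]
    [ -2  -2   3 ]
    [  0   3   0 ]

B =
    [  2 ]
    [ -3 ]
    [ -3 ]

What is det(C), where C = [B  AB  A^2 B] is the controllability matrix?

276

AB = [[-3], [-7], [-9]]
A^2B = [[-3], [-7], [-21]]
Controllability matrix C = [B  AB  A^2B] = [[2, -3, -3], [-3, -7, -7], [-3, -9, -21]]
Expanding along the first row, det(C) = 2·((-7)·(-21) - (-7)·(-9)) - (-3)·((-3)·(-21) - (-7)·(-3)) + (-3)·((-3)·(-9) - (-7)·(-3)) = 2·84 - (-3)·42 + (-3)·6 = 276
Since det(C) ≠ 0, rank(C) = 3 and the system is completely controllable.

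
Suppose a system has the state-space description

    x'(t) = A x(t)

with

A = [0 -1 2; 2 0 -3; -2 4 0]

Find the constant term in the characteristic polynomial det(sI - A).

-10

Expand det(sI - A) for the 3×3 matrix.
p(s) = s^3 + 18s - 10.
(Check: constant term = det(-A) = (-1)^3 det A = -10; coefficient of s^2 = -tr A = 0.)
The constant term is -10.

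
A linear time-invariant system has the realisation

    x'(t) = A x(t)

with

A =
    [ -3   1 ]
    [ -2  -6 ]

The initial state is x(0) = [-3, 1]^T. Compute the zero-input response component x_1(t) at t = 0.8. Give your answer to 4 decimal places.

-0.1672

det(sI - A) = s^2 - (tr A)s + det A, with tr A = (-3) + (-6) = -9 and det A = (-3)·(-6) - 1·(-2) = 18 - (-2) = 20.
So p(s) = det(sI - A) = s^2 + 9s + 20.
Factor s^2 + 9s + 20: two numbers with sum -9 and product 20 are -4 and -5, so s^2 + 9s + 20 = (s + 4)(s + 5).
Hence p(s) = (s + 4) (s + 5), with roots -5, -4.
The eigenvalues -5, -4 are distinct and real, so A is diagonalisable and x(t) = e^{At} x(0) = V diag(e^{λ_i t}) V^{-1} x(0), where the columns of V are the eigenvectors.
λ = -5: A - (-5)I = [[2, 1], [-2, -1]]. Row 1 gives 2·v1 + 1·v2 = 0, so take v_1 = [1, -2]^T.
λ = -4: A - (-4)I = [[1, 1], [-2, -2]]. Row 1 gives 1·v1 + 1·v2 = 0, so take v_2 = [-1, 1]^T.
V = [v_1 v_2] = [[1, -1], [-2, 1]] has det V = -1, so V^{-1} = adj(V)/det V = [[-1, -1], [-2, -1]].
Modal coordinates z(0) = V^{-1} x(0): (-1)·(-3) + (-1)·1 = 2; (-2)·(-3) + (-1)·1 = 5; so z(0) = [2, 5]^T.
x_1(t) = Σ_i (v_i)_1 · z_i(0) · e^{λ_i t} (row 1 of V times the modal terms).
x_1(0.8) = 1·2·e^{-5·0.8} + (-1)·5·e^{-4·0.8} = 2·0.018316 + (-5)·0.040762 = -0.1672.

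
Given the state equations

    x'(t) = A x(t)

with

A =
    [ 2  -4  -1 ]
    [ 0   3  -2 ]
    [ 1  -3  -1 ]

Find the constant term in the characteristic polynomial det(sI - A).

Expand det(sI - A) for the 3×3 matrix.
p(s) = s^3 - 4s^2 - 4s + 7.
(Check: constant term = det(-A) = (-1)^3 det A = 7; coefficient of s^2 = -tr A = -4.)
The constant term is 7.

7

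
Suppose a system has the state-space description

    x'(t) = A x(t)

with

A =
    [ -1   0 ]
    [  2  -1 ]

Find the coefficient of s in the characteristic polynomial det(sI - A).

2

For a 2×2 matrix, det(sI - A) = s^2 - (tr A)s + det A.
tr A = -2, det A = 1.
So p(s) = s^2 + 2s + 1.
The coefficient of s is 2.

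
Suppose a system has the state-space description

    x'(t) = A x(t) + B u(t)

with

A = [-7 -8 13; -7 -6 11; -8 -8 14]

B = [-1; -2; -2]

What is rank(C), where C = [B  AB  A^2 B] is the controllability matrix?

2

AB = [[-3], [-3], [-4]]
A^2B = [[-7], [-5], [-8]]
Controllability matrix C = [B  AB  A^2B] = [[-1, -3, -7], [-2, -3, -5], [-2, -4, -8]]
The rows r1, r2, r3 of C are linearly dependent: -2·r1 - 2·r2 + 3·r3 = 0 (check each entry), so rank(C) ≤ 2.
The 2×2 minor from rows 1, 2, columns 1, 2 is (-1)·(-3) - (-3)·(-2) = 3 - 6 = -3 ≠ 0, so rank(C) = 2.
rank(C) = 2 < n = 3, so the pair (A, B) is not completely controllable.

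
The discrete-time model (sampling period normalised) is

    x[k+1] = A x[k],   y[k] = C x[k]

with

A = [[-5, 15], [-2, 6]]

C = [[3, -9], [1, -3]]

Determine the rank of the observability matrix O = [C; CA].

CA = [[3, -9], [1, -3]]
Observability matrix O = [C; CA] = [[3, -9], [1, -3], [3, -9], [1, -3]]
Every row of O is a scalar multiple of row 1 = [3, -9] (multipliers 1, 1/3, 1, 1/3), so the rows span a one-dimensional space.
O ≠ 0, hence rank(O) = 1.
rank(O) = 1 < n = 2, so the pair (A, C) is not completely observable.

1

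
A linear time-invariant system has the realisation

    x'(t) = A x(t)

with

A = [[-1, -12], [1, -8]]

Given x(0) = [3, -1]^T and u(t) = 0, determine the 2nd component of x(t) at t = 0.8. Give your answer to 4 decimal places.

0.1164

det(sI - A) = s^2 - (tr A)s + det A, with tr A = (-1) + (-8) = -9 and det A = (-1)·(-8) - (-12)·1 = 8 - (-12) = 20.
So p(s) = det(sI - A) = s^2 + 9s + 20.
Factor s^2 + 9s + 20: two numbers with sum -9 and product 20 are -4 and -5, so s^2 + 9s + 20 = (s + 4)(s + 5).
Hence p(s) = (s + 4) (s + 5), with roots -5, -4.
The eigenvalues -5, -4 are distinct and real, so A is diagonalisable and x(t) = e^{At} x(0) = V diag(e^{λ_i t}) V^{-1} x(0), where the columns of V are the eigenvectors.
λ = -5: A - (-5)I = [[4, -12], [1, -3]]. Row 1 gives 4·v1 + (-12)·v2 = 0, so take v_1 = [3, 1]^T.
λ = -4: A - (-4)I = [[3, -12], [1, -4]]. Row 1 gives 3·v1 + (-12)·v2 = 0, so take v_2 = [-4, -1]^T.
V = [v_1 v_2] = [[3, -4], [1, -1]] has det V = 1, so V^{-1} = adj(V)/det V = [[-1, 4], [-1, 3]].
Modal coordinates z(0) = V^{-1} x(0): (-1)·3 + 4·(-1) = -7; (-1)·3 + 3·(-1) = -6; so z(0) = [-7, -6]^T.
x_2(t) = Σ_i (v_i)_2 · z_i(0) · e^{λ_i t} (row 2 of V times the modal terms).
x_2(0.8) = 1·(-7)·e^{-5·0.8} + (-1)·(-6)·e^{-4·0.8} = (-7)·0.018316 + 6·0.040762 = 0.1164.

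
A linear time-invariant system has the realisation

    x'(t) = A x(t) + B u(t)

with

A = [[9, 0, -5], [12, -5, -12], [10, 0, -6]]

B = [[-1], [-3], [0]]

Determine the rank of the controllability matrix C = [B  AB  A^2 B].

AB = [[-9], [3], [-10]]
A^2B = [[-31], [-3], [-30]]
Controllability matrix C = [B  AB  A^2B] = [[-1, -9, -31], [-3, 3, -3], [0, -10, -30]]
The rows r1, r2, r3 of C are linearly dependent: -3·r1 + r2 + 3·r3 = 0 (check each entry), so rank(C) ≤ 2.
The 2×2 minor from rows 1, 2, columns 1, 2 is (-1)·3 - (-9)·(-3) = -3 - 27 = -30 ≠ 0, so rank(C) = 2.
rank(C) = 2 < n = 3, so the pair (A, B) is not completely controllable.

2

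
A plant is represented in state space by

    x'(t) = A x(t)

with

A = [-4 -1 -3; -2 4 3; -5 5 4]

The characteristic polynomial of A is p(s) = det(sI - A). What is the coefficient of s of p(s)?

Expand det(sI - A) for the 3×3 matrix.
p(s) = s^3 - 4s^2 - 48s + 27.
(Check: constant term = det(-A) = (-1)^3 det A = 27; coefficient of s^2 = -tr A = -4.)
The coefficient of s is -48.

-48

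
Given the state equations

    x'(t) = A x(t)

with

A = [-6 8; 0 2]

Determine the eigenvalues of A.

-6, 2

det(sI - A) = s^2 - (tr A)s + det A, with tr A = (-6) + 2 = -4 and det A = (-6)·2 - 8·0 = -12 - 0 = -12.
So p(s) = det(sI - A) = s^2 + 4s - 12.
Factor s^2 + 4s - 12: two numbers with sum -4 and product -12 are 2 and -6, so s^2 + 4s - 12 = (s - 2)(s + 6).
Hence p(s) = (s - 2) (s + 6), with roots -6, 2.
At least one eigenvalue has non-negative real part, so the system is not asymptotically stable.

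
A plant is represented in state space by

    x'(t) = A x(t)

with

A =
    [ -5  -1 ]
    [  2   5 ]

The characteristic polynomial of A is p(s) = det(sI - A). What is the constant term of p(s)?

For a 2×2 matrix, det(sI - A) = s^2 - (tr A)s + det A.
tr A = 0, det A = -23.
So p(s) = s^2 - 23.
The constant term is -23.

-23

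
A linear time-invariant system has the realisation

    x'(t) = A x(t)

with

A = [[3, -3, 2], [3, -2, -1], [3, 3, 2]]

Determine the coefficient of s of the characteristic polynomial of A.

Expand det(sI - A) for the 3×3 matrix.
p(s) = s^3 - 3s^2 + 2s - 54.
(Check: constant term = det(-A) = (-1)^3 det A = -54; coefficient of s^2 = -tr A = -3.)
The coefficient of s is 2.

2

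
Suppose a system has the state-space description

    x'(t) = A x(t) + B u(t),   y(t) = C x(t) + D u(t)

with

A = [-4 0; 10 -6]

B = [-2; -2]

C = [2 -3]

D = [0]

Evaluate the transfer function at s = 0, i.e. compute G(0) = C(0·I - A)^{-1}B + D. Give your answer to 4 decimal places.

G(0) = C(-A)^{-1}B + D = -C A^{-1} B + D.
det A = 24, so A^{-1} = (1/24)·adj(A) = [[-1/4, 0], [-5/12, -1/6]]
A^{-1} B = [1/2, 7/6]^T
C A^{-1} B = -5/2
G(0) = D - C A^{-1} B = 0 - (-5/2) = 5/2 ≈ 2.5000

2.5000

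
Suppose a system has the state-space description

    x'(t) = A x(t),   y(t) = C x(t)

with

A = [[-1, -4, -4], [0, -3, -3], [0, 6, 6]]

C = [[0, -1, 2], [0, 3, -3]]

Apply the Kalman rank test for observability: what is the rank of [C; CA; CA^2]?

CA = [[0, 15, 15], [0, -27, -27]]
CA^2 = [[0, 45, 45], [0, -81, -81]]
Observability matrix O = [C; CA; CA^2] = [[0, -1, 2], [0, 3, -3], [0, 15, 15], [0, -27, -27], [0, 45, 45], [0, -81, -81]]
Column 1 of O is identically zero, so rank(O) ≤ 2.
The 2×2 minor from rows 1, 2, columns 2, 3 is (-1)·(-3) - 2·3 = 3 - 6 = -3 ≠ 0, so rank(O) = 2.
rank(O) = 2 < n = 3, so the pair (A, C) is not completely observable.

2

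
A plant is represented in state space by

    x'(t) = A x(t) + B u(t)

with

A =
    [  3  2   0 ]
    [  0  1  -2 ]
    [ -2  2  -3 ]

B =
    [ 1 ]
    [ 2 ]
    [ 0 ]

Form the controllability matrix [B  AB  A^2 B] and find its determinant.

AB = [[7], [2], [2]]
A^2B = [[25], [-2], [-16]]
Controllability matrix C = [B  AB  A^2B] = [[1, 7, 25], [2, 2, -2], [0, 2, -16]]
Expanding along the first row, det(C) = 1·(2·(-16) - (-2)·2) - 7·(2·(-16) - (-2)·0) + 25·(2·2 - 2·0) = 1·(-28) - 7·(-32) + 25·4 = 296
Since det(C) ≠ 0, rank(C) = 3 and the system is completely controllable.

296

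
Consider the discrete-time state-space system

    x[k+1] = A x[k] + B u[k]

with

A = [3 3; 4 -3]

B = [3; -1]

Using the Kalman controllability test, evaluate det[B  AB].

AB = [[6], [15]]
Controllability matrix C = [B  AB] = [[3, 6], [-1, 15]]
det(C) = 3·15 - 6·(-1) = 45 - (-6) = 51
Since det(C) ≠ 0, rank(C) = 2 and the system is completely controllable.

51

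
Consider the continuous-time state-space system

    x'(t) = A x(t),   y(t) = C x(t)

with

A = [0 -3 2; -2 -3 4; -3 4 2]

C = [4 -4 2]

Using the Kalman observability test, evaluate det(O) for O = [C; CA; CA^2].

200

CA = [[2, 8, -4]]
CA^2 = [[-4, -46, 28]]
Observability matrix O = [C; CA; CA^2] = [[4, -4, 2], [2, 8, -4], [-4, -46, 28]]
Expanding along the first row, det(O) = 4·(8·28 - (-4)·(-46)) - (-4)·(2·28 - (-4)·(-4)) + 2·(2·(-46) - 8·(-4)) = 4·40 - (-4)·40 + 2·(-60) = 200
Since det(O) ≠ 0, rank(O) = 3 and the system is completely observable.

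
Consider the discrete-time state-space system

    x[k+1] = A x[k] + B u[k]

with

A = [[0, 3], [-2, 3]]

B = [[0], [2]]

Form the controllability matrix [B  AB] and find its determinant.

-12

AB = [[6], [6]]
Controllability matrix C = [B  AB] = [[0, 6], [2, 6]]
det(C) = 0·6 - 6·2 = 0 - 12 = -12
Since det(C) ≠ 0, rank(C) = 2 and the system is completely controllable.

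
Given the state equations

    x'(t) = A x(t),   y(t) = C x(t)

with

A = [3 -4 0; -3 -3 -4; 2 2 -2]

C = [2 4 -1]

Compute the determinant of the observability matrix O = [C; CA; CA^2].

36

CA = [[-8, -22, -14]]
CA^2 = [[14, 70, 116]]
Observability matrix O = [C; CA; CA^2] = [[2, 4, -1], [-8, -22, -14], [14, 70, 116]]
Expanding along the first row, det(O) = 2·((-22)·116 - (-14)·70) - 4·((-8)·116 - (-14)·14) + (-1)·((-8)·70 - (-22)·14) = 2·(-1572) - 4·(-732) + (-1)·(-252) = 36
Since det(O) ≠ 0, rank(O) = 3 and the system is completely observable.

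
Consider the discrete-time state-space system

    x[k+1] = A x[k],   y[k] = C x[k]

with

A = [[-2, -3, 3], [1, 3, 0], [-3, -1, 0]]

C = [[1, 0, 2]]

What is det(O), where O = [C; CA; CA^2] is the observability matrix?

26

CA = [[-8, -5, 3]]
CA^2 = [[2, 6, -24]]
Observability matrix O = [C; CA; CA^2] = [[1, 0, 2], [-8, -5, 3], [2, 6, -24]]
Expanding along the first row, det(O) = 1·((-5)·(-24) - 3·6) - 0·((-8)·(-24) - 3·2) + 2·((-8)·6 - (-5)·2) = 1·102 - 0·186 + 2·(-38) = 26
Since det(O) ≠ 0, rank(O) = 3 and the system is completely observable.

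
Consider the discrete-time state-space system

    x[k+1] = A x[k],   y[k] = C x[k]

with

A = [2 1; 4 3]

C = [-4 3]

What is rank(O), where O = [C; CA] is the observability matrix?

CA = [[4, 5]]
Observability matrix O = [C; CA] = [[-4, 3], [4, 5]]
det(O) = (-4)·5 - 3·4 = -20 - 12 = -32 ≠ 0, so rank(O) = 2.
rank(O) = 2 = n, so the pair (A, C) is completely observable.

2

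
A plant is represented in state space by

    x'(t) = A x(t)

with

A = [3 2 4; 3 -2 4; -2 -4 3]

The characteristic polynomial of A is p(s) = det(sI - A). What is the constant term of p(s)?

Expand det(sI - A) for the 3×3 matrix.
p(s) = s^3 - 4s^2 + 15s + 68.
(Check: constant term = det(-A) = (-1)^3 det A = 68; coefficient of s^2 = -tr A = -4.)
The constant term is 68.

68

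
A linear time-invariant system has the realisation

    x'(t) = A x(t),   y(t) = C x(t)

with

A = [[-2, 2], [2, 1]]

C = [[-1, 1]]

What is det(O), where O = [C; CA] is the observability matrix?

CA = [[4, -1]]
Observability matrix O = [C; CA] = [[-1, 1], [4, -1]]
det(O) = (-1)·(-1) - 1·4 = 1 - 4 = -3
Since det(O) ≠ 0, rank(O) = 2 and the system is completely observable.

-3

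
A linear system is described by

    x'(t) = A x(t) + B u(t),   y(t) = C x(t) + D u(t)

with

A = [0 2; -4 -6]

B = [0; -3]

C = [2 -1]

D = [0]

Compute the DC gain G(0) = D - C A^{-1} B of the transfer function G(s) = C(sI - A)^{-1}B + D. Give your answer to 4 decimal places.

G(0) = C(-A)^{-1}B + D = -C A^{-1} B + D.
det A = 8, so A^{-1} = (1/8)·adj(A) = [[-3/4, -1/4], [1/2, 0]]
A^{-1} B = [3/4, 0]^T
C A^{-1} B = 3/2
G(0) = D - C A^{-1} B = 0 - (3/2) = -3/2 ≈ -1.5000

-1.5000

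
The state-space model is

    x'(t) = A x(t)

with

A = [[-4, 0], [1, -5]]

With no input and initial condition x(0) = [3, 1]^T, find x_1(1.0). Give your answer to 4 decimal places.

det(sI - A) = s^2 - (tr A)s + det A, with tr A = (-4) + (-5) = -9 and det A = (-4)·(-5) - 0·1 = 20 - 0 = 20.
So p(s) = det(sI - A) = s^2 + 9s + 20.
Factor s^2 + 9s + 20: two numbers with sum -9 and product 20 are -4 and -5, so s^2 + 9s + 20 = (s + 4)(s + 5).
Hence p(s) = (s + 4) (s + 5), with roots -5, -4.
The eigenvalues -5, -4 are distinct and real, so A is diagonalisable and x(t) = e^{At} x(0) = V diag(e^{λ_i t}) V^{-1} x(0), where the columns of V are the eigenvectors.
λ = -5: A - (-5)I = [[1, 0], [1, 0]]. Row 1 gives 1·v1 + 0·v2 = 0, so take v_1 = [0, 1]^T.
λ = -4: A - (-4)I = [[0, 0], [1, -1]]. Row 2 gives 1·v1 + (-1)·v2 = 0, so take v_2 = [1, 1]^T.
V = [v_1 v_2] = [[0, 1], [1, 1]] has det V = -1, so V^{-1} = adj(V)/det V = [[-1, 1], [1, 0]].
Modal coordinates z(0) = V^{-1} x(0): (-1)·3 + 1·1 = -2; 1·3 + 0·1 = 3; so z(0) = [-2, 3]^T.
x_1(t) = Σ_i (v_i)_1 · z_i(0) · e^{λ_i t} (row 1 of V times the modal terms).
x_1(1.0) = 0·(-2)·e^{-5·1.0} + 1·3·e^{-4·1.0} = 0·0.006738 + 3·0.018316 = 0.0549.

0.0549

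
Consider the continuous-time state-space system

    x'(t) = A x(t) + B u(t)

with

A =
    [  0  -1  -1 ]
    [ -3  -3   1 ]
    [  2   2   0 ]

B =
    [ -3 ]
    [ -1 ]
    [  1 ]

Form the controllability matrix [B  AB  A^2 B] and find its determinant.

AB = [[0], [13], [-8]]
A^2B = [[-5], [-47], [26]]
Controllability matrix C = [B  AB  A^2B] = [[-3, 0, -5], [-1, 13, -47], [1, -8, 26]]
Expanding along the first row, det(C) = (-3)·(13·26 - (-47)·(-8)) - 0·((-1)·26 - (-47)·1) + (-5)·((-1)·(-8) - 13·1) = (-3)·(-38) - 0·21 + (-5)·(-5) = 139
Since det(C) ≠ 0, rank(C) = 3 and the system is completely controllable.

139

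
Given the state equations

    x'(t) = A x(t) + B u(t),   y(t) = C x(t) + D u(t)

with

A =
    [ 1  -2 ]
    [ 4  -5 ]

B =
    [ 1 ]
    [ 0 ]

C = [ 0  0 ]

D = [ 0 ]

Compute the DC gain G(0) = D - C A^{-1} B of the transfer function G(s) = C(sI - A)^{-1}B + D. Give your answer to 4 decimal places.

G(0) = C(-A)^{-1}B + D = -C A^{-1} B + D.
det A = 3, so A^{-1} = (1/3)·adj(A) = [[-5/3, 2/3], [-4/3, 1/3]]
A^{-1} B = [-5/3, -4/3]^T
C A^{-1} B = 0
G(0) = D - C A^{-1} B = 0 - (0) = 0

0.0000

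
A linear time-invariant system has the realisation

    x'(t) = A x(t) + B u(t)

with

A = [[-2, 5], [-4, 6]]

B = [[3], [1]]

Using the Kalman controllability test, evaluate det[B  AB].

-17

AB = [[-1], [-6]]
Controllability matrix C = [B  AB] = [[3, -1], [1, -6]]
det(C) = 3·(-6) - (-1)·1 = -18 - (-1) = -17
Since det(C) ≠ 0, rank(C) = 2 and the system is completely controllable.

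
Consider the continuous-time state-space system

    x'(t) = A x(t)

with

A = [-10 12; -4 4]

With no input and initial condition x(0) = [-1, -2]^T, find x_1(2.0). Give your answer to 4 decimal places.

-0.1622

det(sI - A) = s^2 - (tr A)s + det A, with tr A = (-10) + 4 = -6 and det A = (-10)·4 - 12·(-4) = -40 - (-48) = 8.
So p(s) = det(sI - A) = s^2 + 6s + 8.
Factor s^2 + 6s + 8: two numbers with sum -6 and product 8 are -2 and -4, so s^2 + 6s + 8 = (s + 2)(s + 4).
Hence p(s) = (s + 2) (s + 4), with roots -4, -2.
The eigenvalues -4, -2 are distinct and real, so A is diagonalisable and x(t) = e^{At} x(0) = V diag(e^{λ_i t}) V^{-1} x(0), where the columns of V are the eigenvectors.
λ = -4: A - (-4)I = [[-6, 12], [-4, 8]]. Row 1 gives (-6)·v1 + 12·v2 = 0, so take v_1 = [-2, -1]^T.
λ = -2: A - (-2)I = [[-8, 12], [-4, 6]]. Row 1 gives (-8)·v1 + 12·v2 = 0, so take v_2 = [3, 2]^T.
V = [v_1 v_2] = [[-2, 3], [-1, 2]] has det V = -1, so V^{-1} = adj(V)/det V = [[-2, 3], [-1, 2]].
Modal coordinates z(0) = V^{-1} x(0): (-2)·(-1) + 3·(-2) = -4; (-1)·(-1) + 2·(-2) = -3; so z(0) = [-4, -3]^T.
x_1(t) = Σ_i (v_i)_1 · z_i(0) · e^{λ_i t} (row 1 of V times the modal terms).
x_1(2.0) = (-2)·(-4)·e^{-4·2.0} + 3·(-3)·e^{-2·2.0} = 8·0.000335 + (-9)·0.018316 = -0.1622.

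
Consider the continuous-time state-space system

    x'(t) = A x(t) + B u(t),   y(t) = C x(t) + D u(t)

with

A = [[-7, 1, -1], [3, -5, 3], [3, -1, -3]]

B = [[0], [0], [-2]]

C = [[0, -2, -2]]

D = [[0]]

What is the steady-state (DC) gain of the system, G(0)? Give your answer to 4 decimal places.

1.6667

G(0) = C(-A)^{-1}B + D = -C A^{-1} B + D.
det A = -120, so A^{-1} = (1/-120)·adj(A) = [[-3/20, -1/30, 1/60], [-3/20, -1/5, -3/20], [-1/10, 1/30, -4/15]]
A^{-1} B = [-1/30, 3/10, 8/15]^T
C A^{-1} B = -5/3
G(0) = D - C A^{-1} B = 0 - (-5/3) = 5/3 ≈ 1.6667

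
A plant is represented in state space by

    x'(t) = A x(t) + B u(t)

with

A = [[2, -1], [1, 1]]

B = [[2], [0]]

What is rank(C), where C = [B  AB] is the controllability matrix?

2

AB = [[4], [2]]
Controllability matrix C = [B  AB] = [[2, 4], [0, 2]]
det(C) = 2·2 - 4·0 = 4 - 0 = 4 ≠ 0, so rank(C) = 2.
rank(C) = 2 = n, so the pair (A, B) is completely controllable.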